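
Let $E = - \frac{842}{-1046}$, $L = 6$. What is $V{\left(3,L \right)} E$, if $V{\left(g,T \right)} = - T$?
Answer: $- \frac{2526}{523} \approx -4.8298$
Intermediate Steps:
$E = \frac{421}{523}$ ($E = \left(-842\right) \left(- \frac{1}{1046}\right) = \frac{421}{523} \approx 0.80497$)
$V{\left(3,L \right)} E = \left(-1\right) 6 \cdot \frac{421}{523} = \left(-6\right) \frac{421}{523} = - \frac{2526}{523}$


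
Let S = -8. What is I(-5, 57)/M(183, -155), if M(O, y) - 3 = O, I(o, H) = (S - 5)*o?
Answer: 65/186 ≈ 0.34946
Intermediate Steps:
I(o, H) = -13*o (I(o, H) = (-8 - 5)*o = -13*o)
M(O, y) = 3 + O
I(-5, 57)/M(183, -155) = (-13*(-5))/(3 + 183) = 65/186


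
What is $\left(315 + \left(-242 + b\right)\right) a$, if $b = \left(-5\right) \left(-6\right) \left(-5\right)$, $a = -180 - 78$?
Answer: $19866$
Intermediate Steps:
$a = -258$ ($a = -180 - 78 = -258$)
$b = -150$ ($b = 30 \left(-5\right) = -150$)
$\left(315 + \left(-242 + b\right)\right) a = \left(315 - 392\right) \left(-258\right) = \left(-77\right) \left(-258\right) = 19866$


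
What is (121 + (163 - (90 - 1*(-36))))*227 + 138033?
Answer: 173899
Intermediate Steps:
(121 + (163 - (90 - 1*(-36))))*227 + 138033 = (121 + (163 - (90 + 36)))*227 + 138033 = (121 + (163 - 1*126))*227 + 138033 = (121 + (163 - 126))*227 + 138033 = (121 + 37)*227 + 138033 = 158*227 + 138033 = 35866 + 138033 = 173899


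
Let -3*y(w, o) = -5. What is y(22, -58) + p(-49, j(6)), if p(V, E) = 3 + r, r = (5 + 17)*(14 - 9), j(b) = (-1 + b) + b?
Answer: 344/3 ≈ 114.67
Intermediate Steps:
y(w, o) = 5/3 (y(w, o) = -⅓*(-5) = 5/3)
j(b) = -1 + 2*b
r = 110 (r = 22*5 = 110)
p(V, E) = 113 (p(V, E) = 3 + 110 = 113)
y(22, -58) + p(-49, j(6)) = 5/3 + 113 = 344/3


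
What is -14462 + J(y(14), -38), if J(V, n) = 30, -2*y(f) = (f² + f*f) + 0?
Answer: -14432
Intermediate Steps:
y(f) = -f² (y(f) = -((f² + f*f) + 0)/2 = -((f² + f²) + 0)/2 = -(2*f² + 0)/2 = -f²)
-14462 + J(y(14), -38) = -14462 + 30 = -14432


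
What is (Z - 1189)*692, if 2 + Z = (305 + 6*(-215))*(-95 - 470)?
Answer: 384291128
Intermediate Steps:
Z = 556523 (Z = -2 + (305 + 6*(-215))*(-95 - 470) = -2 + (305 - 1290)*(-565) = -2 - 985*(-565) = -2 + 556525 = 556523)
(Z - 1189)*692 = (556523 - 1189)*692 = 555334*692 = 384291128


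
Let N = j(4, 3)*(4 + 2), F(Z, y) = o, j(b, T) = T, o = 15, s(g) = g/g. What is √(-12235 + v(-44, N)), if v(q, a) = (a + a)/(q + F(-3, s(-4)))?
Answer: I*√10290679/29 ≈ 110.62*I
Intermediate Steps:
s(g) = 1
F(Z, y) = 15
N = 18 (N = 3*(4 + 2) = 3*6 = 18)
v(q, a) = 2*a/(15 + q) (v(q, a) = (a + a)/(q + 15) = (2*a)/(15 + q) = 2*a/(15 + q))
√(-12235 + v(-44, N)) = √(-12235 + 2*18/(15 - 44)) = √(-12235 + 2*18/(-29)) = √(-12235 + 2*18*(-1/29)) = √(-12235 - 36/29) = √(-354851/29) = I*√10290679/29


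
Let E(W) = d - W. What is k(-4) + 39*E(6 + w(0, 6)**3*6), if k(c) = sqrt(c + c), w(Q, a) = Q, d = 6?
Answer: 2*I*sqrt(2) ≈ 2.8284*I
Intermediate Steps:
k(c) = sqrt(2)*sqrt(c) (k(c) = sqrt(2*c) = sqrt(2)*sqrt(c))
E(W) = 6 - W
k(-4) + 39*E(6 + w(0, 6)**3*6) = sqrt(2)*sqrt(-4) + 39*(6 - (6 + 0**3*6)) = sqrt(2)*(2*I) + 39*(6 - (6 + 0*6)) = 2*I*sqrt(2) + 39*(6 - (6 + 0)) = 2*I*sqrt(2) + 39*(6 - 1*6) = 2*I*sqrt(2) + 39*(6 - 6) = 2*I*sqrt(2) + 39*0 = 2*I*sqrt(2) + 0 = 2*I*sqrt(2)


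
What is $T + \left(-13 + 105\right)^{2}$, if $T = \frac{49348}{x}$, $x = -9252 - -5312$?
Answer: $\frac{8324703}{985} \approx 8451.5$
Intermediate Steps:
$x = -3940$ ($x = -9252 + 5312 = -3940$)
$T = - \frac{12337}{985}$ ($T = \frac{49348}{-3940} = 49348 \left(- \frac{1}{3940}\right) = - \frac{12337}{985} \approx -12.525$)
$T + \left(-13 + 105\right)^{2} = - \frac{12337}{985} + \left(-13 + 105\right)^{2} = - \frac{12337}{985} + 92^{2} = - \frac{12337}{985} + 8464 = \frac{8324703}{985}$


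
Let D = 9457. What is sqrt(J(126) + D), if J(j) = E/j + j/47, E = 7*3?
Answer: sqrt(752284914)/282 ≈ 97.262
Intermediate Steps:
E = 21
J(j) = 21/j + j/47
sqrt(J(126) + D) = sqrt((21/126 + (1/47)*126) + 9457) = sqrt((21*(1/126) + 126/47) + 9457) = sqrt((1/6 + 126/47) + 9457) = sqrt(803/282 + 9457) = sqrt(2667677/282) = sqrt(752284914)/282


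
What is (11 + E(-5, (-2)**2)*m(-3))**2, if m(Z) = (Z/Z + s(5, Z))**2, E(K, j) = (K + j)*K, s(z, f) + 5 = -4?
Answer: 109561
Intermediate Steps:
s(z, f) = -9 (s(z, f) = -5 - 4 = -9)
E(K, j) = K*(K + j)
m(Z) = 64 (m(Z) = (Z/Z - 9)**2 = (1 - 9)**2 = (-8)**2 = 64)
(11 + E(-5, (-2)**2)*m(-3))**2 = (11 - 5*(-5 + (-2)**2)*64)**2 = (11 - 5*(-5 + 4)*64)**2 = (11 - 5*(-1)*64)**2 = (11 + 5*64)**2 = (11 + 320)**2 = 331**2 = 109561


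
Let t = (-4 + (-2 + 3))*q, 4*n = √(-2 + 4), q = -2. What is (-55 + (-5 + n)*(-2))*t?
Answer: -270 - 3*√2 ≈ -274.24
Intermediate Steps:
n = √2/4 (n = √(-2 + 4)/4 = √2/4 ≈ 0.35355)
t = 6 (t = (-4 + (-2 + 3))*(-2) = (-4 + 1)*(-2) = -3*(-2) = 6)
(-55 + (-5 + n)*(-2))*t = (-55 + (-5 + √2/4)*(-2))*6 = (-55 + (10 - √2/2))*6 = (-45 - √2/2)*6 = -270 - 3*√2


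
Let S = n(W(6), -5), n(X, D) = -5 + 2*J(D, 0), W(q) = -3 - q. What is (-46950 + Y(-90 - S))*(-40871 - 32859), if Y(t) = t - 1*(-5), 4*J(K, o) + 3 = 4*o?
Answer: 3467411305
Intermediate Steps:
J(K, o) = -3/4 + o (J(K, o) = -3/4 + (4*o)/4 = -3/4 + o)
n(X, D) = -13/2 (n(X, D) = -5 + 2*(-3/4 + 0) = -5 + 2*(-3/4) = -5 - 3/2 = -13/2)
S = -13/2 ≈ -6.5000
Y(t) = 5 + t (Y(t) = t + 5 = 5 + t)
(-46950 + Y(-90 - S))*(-40871 - 32859) = (-46950 + (5 + (-90 - 1*(-13/2))))*(-40871 - 32859) = (-46950 + (5 + (-90 + 13/2)))*(-73730) = (-46950 + (5 - 167/2))*(-73730) = (-46950 - 157/2)*(-73730) = -94057/2*(-73730) = 3467411305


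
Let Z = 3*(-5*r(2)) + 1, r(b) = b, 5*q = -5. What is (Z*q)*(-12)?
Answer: -348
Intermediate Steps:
q = -1 (q = (⅕)*(-5) = -1)
Z = -29 (Z = 3*(-5*2) + 1 = 3*(-10) + 1 = -30 + 1 = -29)
(Z*q)*(-12) = -29*(-1)*(-12) = 29*(-12) = -348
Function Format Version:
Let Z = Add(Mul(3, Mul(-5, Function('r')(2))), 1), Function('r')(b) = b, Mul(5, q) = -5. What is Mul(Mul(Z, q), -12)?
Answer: -348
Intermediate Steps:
q = -1 (q = Mul(Rational(1, 5), -5) = -1)
Z = -29 (Z = Add(Mul(3, Mul(-5, 2)), 1) = Add(Mul(3, -10), 1) = Add(-30, 1) = -29)
Mul(Mul(Z, q), -12) = Mul(Mul(-29, -1), -12) = Mul(29, -12) = -348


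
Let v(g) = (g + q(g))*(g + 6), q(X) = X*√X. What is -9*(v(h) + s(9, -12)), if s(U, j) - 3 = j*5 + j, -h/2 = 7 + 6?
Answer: -4059 - 4680*I*√26 ≈ -4059.0 - 23863.0*I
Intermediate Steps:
h = -26 (h = -2*(7 + 6) = -2*13 = -26)
q(X) = X^(3/2)
s(U, j) = 3 + 6*j (s(U, j) = 3 + (j*5 + j) = 3 + (5*j + j) = 3 + 6*j)
v(g) = (6 + g)*(g + g^(3/2)) (v(g) = (g + g^(3/2))*(g + 6) = (g + g^(3/2))*(6 + g) = (6 + g)*(g + g^(3/2)))
-9*(v(h) + s(9, -12)) = -9*(((-26)² + (-26)^(5/2) + 6*(-26) + 6*(-26)^(3/2)) + (3 + 6*(-12))) = -9*((676 + 676*I*√26 - 156 + 6*(-26*I*√26)) + (3 - 72)) = -9*((676 + 676*I*√26 - 156 - 156*I*√26) - 69) = -9*((520 + 520*I*√26) - 69) = -9*(451 + 520*I*√26) = -4059 - 4680*I*√26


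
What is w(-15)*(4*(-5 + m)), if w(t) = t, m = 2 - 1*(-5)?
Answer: -120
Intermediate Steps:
m = 7 (m = 2 + 5 = 7)
w(-15)*(4*(-5 + m)) = -60*(-5 + 7) = -60*2 = -15*8 = -120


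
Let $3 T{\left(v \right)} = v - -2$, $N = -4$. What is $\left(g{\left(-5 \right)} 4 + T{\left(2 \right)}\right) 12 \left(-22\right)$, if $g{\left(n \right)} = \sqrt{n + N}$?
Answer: $-352 - 3168 i \approx -352.0 - 3168.0 i$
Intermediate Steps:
$T{\left(v \right)} = \frac{2}{3} + \frac{v}{3}$ ($T{\left(v \right)} = \frac{v - -2}{3} = \frac{v + 2}{3} = \frac{2 + v}{3} = \frac{2}{3} + \frac{v}{3}$)
$g{\left(n \right)} = \sqrt{-4 + n}$ ($g{\left(n \right)} = \sqrt{n - 4} = \sqrt{-4 + n}$)
$\left(g{\left(-5 \right)} 4 + T{\left(2 \right)}\right) 12 \left(-22\right) = \left(\sqrt{-4 - 5} \cdot 4 + \left(\frac{2}{3} + \frac{1}{3} \cdot 2\right)\right) 12 \left(-22\right) = \left(\sqrt{-9} \cdot 4 + \left(\frac{2}{3} + \frac{2}{3}\right)\right) 12 \left(-22\right) = \left(3 i 4 + \frac{4}{3}\right) 12 \left(-22\right) = \left(12 i + \frac{4}{3}\right) 12 \left(-22\right) = \left(\frac{4}{3} + 12 i\right) 12 \left(-22\right) = \left(16 + 144 i\right) \left(-22\right) = -352 - 3168 i$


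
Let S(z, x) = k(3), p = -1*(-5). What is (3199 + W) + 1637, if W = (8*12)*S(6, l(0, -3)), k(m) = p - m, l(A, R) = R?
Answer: 5028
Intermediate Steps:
p = 5
k(m) = 5 - m
S(z, x) = 2 (S(z, x) = 5 - 1*3 = 5 - 3 = 2)
W = 192 (W = (8*12)*2 = 96*2 = 192)
(3199 + W) + 1637 = (3199 + 192) + 1637 = 3391 + 1637 = 5028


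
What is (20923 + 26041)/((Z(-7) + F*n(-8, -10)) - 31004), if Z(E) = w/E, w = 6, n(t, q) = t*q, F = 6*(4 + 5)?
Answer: -2786/1583 ≈ -1.7599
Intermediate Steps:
F = 54 (F = 6*9 = 54)
n(t, q) = q*t
Z(E) = 6/E
(20923 + 26041)/((Z(-7) + F*n(-8, -10)) - 31004) = (20923 + 26041)/((6/(-7) + 54*(-10*(-8))) - 31004) = 46964/((6*(-⅐) + 54*80) - 31004) = 46964/((-6/7 + 4320) - 31004) = 46964/(30234/7 - 31004) = 46964/(-186794/7) = 46964*(-7/186794) = -2786/1583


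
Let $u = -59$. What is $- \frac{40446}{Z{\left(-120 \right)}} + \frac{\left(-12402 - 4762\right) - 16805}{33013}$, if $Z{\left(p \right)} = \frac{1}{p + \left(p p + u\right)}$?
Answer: $- \frac{18988502085327}{33013} \approx -5.7518 \cdot 10^{8}$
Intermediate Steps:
$Z{\left(p \right)} = \frac{1}{-59 + p + p^{2}}$ ($Z{\left(p \right)} = \frac{1}{p + \left(p p - 59\right)} = \frac{1}{p + \left(p^{2} - 59\right)} = \frac{1}{p + \left(-59 + p^{2}\right)} = \frac{1}{-59 + p + p^{2}}$)
$- \frac{40446}{Z{\left(-120 \right)}} + \frac{\left(-12402 - 4762\right) - 16805}{33013} = - \frac{40446}{\frac{1}{-59 - 120 + \left(-120\right)^{2}}} + \frac{\left(-12402 - 4762\right) - 16805}{33013} = - \frac{40446}{\frac{1}{-59 - 120 + 14400}} + \left(-17164 - 16805\right) \frac{1}{33013} = - \frac{40446}{\frac{1}{14221}} - \frac{33969}{33013} = - 40446 \frac{1}{\frac{1}{14221}} - \frac{33969}{33013} = \left(-40446\right) 14221 - \frac{33969}{33013} = -575182566 - \frac{33969}{33013} = - \frac{18988502085327}{33013}$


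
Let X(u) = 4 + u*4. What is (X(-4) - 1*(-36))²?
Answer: 576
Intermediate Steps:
X(u) = 4 + 4*u
(X(-4) - 1*(-36))² = ((4 + 4*(-4)) - 1*(-36))² = ((4 - 16) + 36)² = (-12 + 36)² = 24² = 576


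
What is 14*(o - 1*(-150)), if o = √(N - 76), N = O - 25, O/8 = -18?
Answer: 2100 + 98*I*√5 ≈ 2100.0 + 219.13*I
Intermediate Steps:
O = -144 (O = 8*(-18) = -144)
N = -169 (N = -144 - 25 = -169)
o = 7*I*√5 (o = √(-169 - 76) = √(-245) = 7*I*√5 ≈ 15.652*I)
14*(o - 1*(-150)) = 14*(7*I*√5 - 1*(-150)) = 14*(7*I*√5 + 150) = 14*(150 + 7*I*√5) = 2100 + 98*I*√5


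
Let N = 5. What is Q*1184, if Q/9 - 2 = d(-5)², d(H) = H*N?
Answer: 6681312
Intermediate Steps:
d(H) = 5*H (d(H) = H*5 = 5*H)
Q = 5643 (Q = 18 + 9*(5*(-5))² = 18 + 9*(-25)² = 18 + 9*625 = 18 + 5625 = 5643)
Q*1184 = 5643*1184 = 6681312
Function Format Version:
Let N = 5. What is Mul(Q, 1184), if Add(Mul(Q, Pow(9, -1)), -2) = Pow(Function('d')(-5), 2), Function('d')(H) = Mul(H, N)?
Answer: 6681312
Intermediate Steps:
Function('d')(H) = Mul(5, H) (Function('d')(H) = Mul(H, 5) = Mul(5, H))
Q = 5643 (Q = Add(18, Mul(9, Pow(Mul(5, -5), 2))) = Add(18, Mul(9, Pow(-25, 2))) = Add(18, Mul(9, 625)) = Add(18, 5625) = 5643)
Mul(Q, 1184) = Mul(5643, 1184) = 6681312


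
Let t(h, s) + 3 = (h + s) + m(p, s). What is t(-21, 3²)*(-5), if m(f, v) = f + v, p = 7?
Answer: -5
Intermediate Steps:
t(h, s) = 4 + h + 2*s (t(h, s) = -3 + ((h + s) + (7 + s)) = -3 + (7 + h + 2*s) = 4 + h + 2*s)
t(-21, 3²)*(-5) = (4 - 21 + 2*3²)*(-5) = (4 - 21 + 2*9)*(-5) = (4 - 21 + 18)*(-5) = 1*(-5) = -5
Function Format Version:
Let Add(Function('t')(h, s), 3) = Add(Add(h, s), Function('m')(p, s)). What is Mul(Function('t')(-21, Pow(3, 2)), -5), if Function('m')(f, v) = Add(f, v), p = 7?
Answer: -5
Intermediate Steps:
Function('t')(h, s) = Add(4, h, Mul(2, s)) (Function('t')(h, s) = Add(-3, Add(Add(h, s), Add(7, s))) = Add(-3, Add(7, h, Mul(2, s))) = Add(4, h, Mul(2, s)))
Mul(Function('t')(-21, Pow(3, 2)), -5) = Mul(Add(4, -21, Mul(2, Pow(3, 2))), -5) = Mul(Add(4, -21, Mul(2, 9)), -5) = Mul(Add(4, -21, 18), -5) = Mul(1, -5) = -5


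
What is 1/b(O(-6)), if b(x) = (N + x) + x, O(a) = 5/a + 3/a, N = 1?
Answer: -⅗ ≈ -0.60000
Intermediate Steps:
O(a) = 8/a
b(x) = 1 + 2*x (b(x) = (1 + x) + x = 1 + 2*x)
1/b(O(-6)) = 1/(1 + 2*(8/(-6))) = 1/(1 + 2*(8*(-⅙))) = 1/(1 + 2*(-4/3)) = 1/(1 - 8/3) = 1/(-5/3) = -⅗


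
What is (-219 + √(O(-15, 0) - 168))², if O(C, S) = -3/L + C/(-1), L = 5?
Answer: 239037/5 - 7008*I*√15/5 ≈ 47807.0 - 5428.4*I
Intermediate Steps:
O(C, S) = -⅗ - C (O(C, S) = -3/5 + C/(-1) = -3*⅕ + C*(-1) = -⅗ - C)
(-219 + √(O(-15, 0) - 168))² = (-219 + √((-⅗ - 1*(-15)) - 168))² = (-219 + √((-⅗ + 15) - 168))² = (-219 + √(72/5 - 168))² = (-219 + √(-768/5))² = (-219 + 16*I*√15/5)²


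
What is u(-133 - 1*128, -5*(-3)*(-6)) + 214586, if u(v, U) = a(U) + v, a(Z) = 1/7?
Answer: 1500276/7 ≈ 2.1433e+5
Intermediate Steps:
a(Z) = ⅐
u(v, U) = ⅐ + v
u(-133 - 1*128, -5*(-3)*(-6)) + 214586 = (⅐ + (-133 - 1*128)) + 214586 = (⅐ + (-133 - 128)) + 214586 = (⅐ - 261) + 214586 = -1826/7 + 214586 = 1500276/7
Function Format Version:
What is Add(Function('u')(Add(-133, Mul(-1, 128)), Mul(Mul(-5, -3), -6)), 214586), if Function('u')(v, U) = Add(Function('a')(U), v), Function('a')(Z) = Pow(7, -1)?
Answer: Rational(1500276, 7) ≈ 2.1433e+5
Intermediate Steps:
Function('a')(Z) = Rational(1, 7)
Function('u')(v, U) = Add(Rational(1, 7), v)
Add(Function('u')(Add(-133, Mul(-1, 128)), Mul(Mul(-5, -3), -6)), 214586) = Add(Add(Rational(1, 7), Add(-133, Mul(-1, 128))), 214586) = Add(Add(Rational(1, 7), Add(-133, -128)), 214586) = Add(Add(Rational(1, 7), -261), 214586) = Add(Rational(-1826, 7), 214586) = Rational(1500276, 7)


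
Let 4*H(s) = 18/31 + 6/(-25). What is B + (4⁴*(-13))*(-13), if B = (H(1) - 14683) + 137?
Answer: 22256516/775 ≈ 28718.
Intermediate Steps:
H(s) = 66/775 (H(s) = (18/31 + 6/(-25))/4 = (18*(1/31) + 6*(-1/25))/4 = (18/31 - 6/25)/4 = (¼)*(264/775) = 66/775)
B = -11273084/775 (B = (66/775 - 14683) + 137 = -11379259/775 + 137 = -11273084/775 ≈ -14546.)
B + (4⁴*(-13))*(-13) = -11273084/775 + (4⁴*(-13))*(-13) = -11273084/775 + (256*(-13))*(-13) = -11273084/775 - 3328*(-13) = -11273084/775 + 43264 = 22256516/775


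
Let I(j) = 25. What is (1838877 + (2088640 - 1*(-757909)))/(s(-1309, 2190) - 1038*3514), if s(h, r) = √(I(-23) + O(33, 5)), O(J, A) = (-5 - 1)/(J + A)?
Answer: -40589323013001/31598163016123 - 2342713*√2242/63196326032246 ≈ -1.2845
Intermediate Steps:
O(J, A) = -6/(A + J)
s(h, r) = 2*√2242/19 (s(h, r) = √(25 - 6/(5 + 33)) = √(25 - 6/38) = √(25 - 6*1/38) = √(25 - 3/19) = √(472/19) = 2*√2242/19)
(1838877 + (2088640 - 1*(-757909)))/(s(-1309, 2190) - 1038*3514) = (1838877 + (2088640 - 1*(-757909)))/(2*√2242/19 - 1038*3514) = (1838877 + (2088640 + 757909))/(2*√2242/19 - 3647532) = (1838877 + 2846549)/(-3647532 + 2*√2242/19) = 4685426/(-3647532 + 2*√2242/19)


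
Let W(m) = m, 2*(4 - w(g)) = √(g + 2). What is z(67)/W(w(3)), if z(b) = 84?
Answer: 1344/59 + 168*√5/59 ≈ 29.147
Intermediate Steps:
w(g) = 4 - √(2 + g)/2 (w(g) = 4 - √(g + 2)/2 = 4 - √(2 + g)/2)
z(67)/W(w(3)) = 84/(4 - √(2 + 3)/2) = 84/(4 - √5/2)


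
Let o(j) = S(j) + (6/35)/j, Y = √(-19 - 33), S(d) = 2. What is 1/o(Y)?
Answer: 31850/63709 + 105*I*√13/63709 ≈ 0.49993 + 0.0059424*I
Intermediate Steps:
Y = 2*I*√13 (Y = √(-52) = 2*I*√13 ≈ 7.2111*I)
o(j) = 2 + 6/(35*j) (o(j) = 2 + (6/35)/j = 2 + (6*(1/35))/j = 2 + 6/(35*j))
1/o(Y) = 1/(2 + 6/(35*((2*I*√13)))) = 1/(2 + 6*(-I*√13/26)/35) = 1/(2 - 3*I*√13/455)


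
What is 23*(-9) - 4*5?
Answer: -227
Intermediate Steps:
23*(-9) - 4*5 = -207 - 20 = -227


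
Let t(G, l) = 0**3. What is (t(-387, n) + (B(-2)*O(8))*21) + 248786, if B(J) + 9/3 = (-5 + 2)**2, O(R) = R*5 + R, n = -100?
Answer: 254834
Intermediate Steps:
t(G, l) = 0
O(R) = 6*R (O(R) = 5*R + R = 6*R)
B(J) = 6 (B(J) = -3 + (-5 + 2)**2 = -3 + (-3)**2 = -3 + 9 = 6)
(t(-387, n) + (B(-2)*O(8))*21) + 248786 = (0 + (6*(6*8))*21) + 248786 = (0 + (6*48)*21) + 248786 = (0 + 288*21) + 248786 = (0 + 6048) + 248786 = 6048 + 248786 = 254834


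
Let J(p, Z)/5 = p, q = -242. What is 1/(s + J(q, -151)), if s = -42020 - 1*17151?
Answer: -1/60381 ≈ -1.6562e-5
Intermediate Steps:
J(p, Z) = 5*p
s = -59171 (s = -42020 - 17151 = -59171)
1/(s + J(q, -151)) = 1/(-59171 + 5*(-242)) = 1/(-59171 - 1210) = 1/(-60381) = -1/60381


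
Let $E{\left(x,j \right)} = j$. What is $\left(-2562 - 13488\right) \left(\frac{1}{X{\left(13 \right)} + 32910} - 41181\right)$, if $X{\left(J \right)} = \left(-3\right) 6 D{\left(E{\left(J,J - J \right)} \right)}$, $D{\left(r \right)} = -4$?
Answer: $\frac{3633269907175}{5497} \approx 6.6096 \cdot 10^{8}$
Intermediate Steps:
$X{\left(J \right)} = 72$ ($X{\left(J \right)} = \left(-3\right) 6 \left(-4\right) = \left(-18\right) \left(-4\right) = 72$)
$\left(-2562 - 13488\right) \left(\frac{1}{X{\left(13 \right)} + 32910} - 41181\right) = \left(-2562 - 13488\right) \left(\frac{1}{72 + 32910} - 41181\right) = - 16050 \left(\frac{1}{32982} - 41181\right) = \left(-16050\right) \left(- \frac{1358231741}{32982}\right) = \frac{3633269907175}{5497}$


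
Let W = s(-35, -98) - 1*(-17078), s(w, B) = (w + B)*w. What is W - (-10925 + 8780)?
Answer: 23878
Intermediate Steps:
s(w, B) = w*(B + w) (s(w, B) = (B + w)*w = w*(B + w))
W = 21733 (W = -35*(-98 - 35) - 1*(-17078) = -35*(-133) + 17078 = 4655 + 17078 = 21733)
W - (-10925 + 8780) = 21733 - (-10925 + 8780) = 21733 - 1*(-2145) = 21733 + 2145 = 23878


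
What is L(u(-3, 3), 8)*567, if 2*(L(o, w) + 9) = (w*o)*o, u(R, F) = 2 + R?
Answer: -2835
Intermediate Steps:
L(o, w) = -9 + w*o**2/2 (L(o, w) = -9 + ((w*o)*o)/2 = -9 + ((o*w)*o)/2 = -9 + (w*o**2)/2 = -9 + w*o**2/2)
L(u(-3, 3), 8)*567 = (-9 + (1/2)*8*(2 - 3)**2)*567 = (-9 + (1/2)*8*(-1)**2)*567 = (-9 + (1/2)*8*1)*567 = (-9 + 4)*567 = -5*567 = -2835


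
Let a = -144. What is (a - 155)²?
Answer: 89401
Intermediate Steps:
(a - 155)² = (-144 - 155)² = (-299)² = 89401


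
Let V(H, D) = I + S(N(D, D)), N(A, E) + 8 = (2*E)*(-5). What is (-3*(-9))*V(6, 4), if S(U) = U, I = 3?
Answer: -1215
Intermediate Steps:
N(A, E) = -8 - 10*E (N(A, E) = -8 + (2*E)*(-5) = -8 - 10*E)
V(H, D) = -5 - 10*D (V(H, D) = 3 + (-8 - 10*D) = -5 - 10*D)
(-3*(-9))*V(6, 4) = (-3*(-9))*(-5 - 10*4) = 27*(-5 - 40) = 27*(-45) = -1215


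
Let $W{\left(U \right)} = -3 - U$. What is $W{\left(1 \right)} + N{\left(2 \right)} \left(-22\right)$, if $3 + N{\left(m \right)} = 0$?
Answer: $62$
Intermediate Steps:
$N{\left(m \right)} = -3$ ($N{\left(m \right)} = -3 + 0 = -3$)
$W{\left(1 \right)} + N{\left(2 \right)} \left(-22\right) = \left(-3 - 1\right) - -66 = \left(-3 - 1\right) + 66 = -4 + 66 = 62$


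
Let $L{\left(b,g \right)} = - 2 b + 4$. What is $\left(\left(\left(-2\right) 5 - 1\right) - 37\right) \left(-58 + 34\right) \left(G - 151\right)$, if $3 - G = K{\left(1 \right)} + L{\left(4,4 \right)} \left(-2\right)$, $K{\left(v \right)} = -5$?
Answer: $-173952$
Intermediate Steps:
$L{\left(b,g \right)} = 4 - 2 b$
$G = 0$ ($G = 3 - \left(-5 + \left(4 - 8\right) \left(-2\right)\right) = 3 - \left(-5 - -8\right) = 3 - \left(-5 + 8\right) = 3 - 3 = 0$)
$\left(\left(\left(-2\right) 5 - 1\right) - 37\right) \left(-58 + 34\right) \left(G - 151\right) = \left(\left(\left(-2\right) 5 - 1\right) - 37\right) \left(-58 + 34\right) \left(0 - 151\right) = \left(\left(-10 - 1\right) - 37\right) \left(-24\right) \left(-151\right) = \left(-11 - 37\right) \left(-24\right) \left(-151\right) = \left(-48\right) \left(-24\right) \left(-151\right) = 1152 \left(-151\right) = -173952$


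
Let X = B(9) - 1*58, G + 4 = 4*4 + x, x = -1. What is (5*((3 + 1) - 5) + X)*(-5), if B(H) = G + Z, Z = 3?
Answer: 245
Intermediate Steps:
G = 11 (G = -4 + (4*4 - 1) = -4 + (16 - 1) = -4 + 15 = 11)
B(H) = 14 (B(H) = 11 + 3 = 14)
X = -44 (X = 14 - 1*58 = 14 - 58 = -44)
(5*((3 + 1) - 5) + X)*(-5) = (5*((3 + 1) - 5) - 44)*(-5) = (5*(4 - 5) - 44)*(-5) = (5*(-1) - 44)*(-5) = (-5 - 44)*(-5) = -49*(-5) = 245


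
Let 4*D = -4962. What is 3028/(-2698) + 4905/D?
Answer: -5663308/1115623 ≈ -5.0764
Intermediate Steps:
D = -2481/2 (D = (¼)*(-4962) = -2481/2 ≈ -1240.5)
3028/(-2698) + 4905/D = 3028/(-2698) + 4905/(-2481/2) = 3028*(-1/2698) + 4905*(-2/2481) = -1514/1349 - 3270/827 = -5663308/1115623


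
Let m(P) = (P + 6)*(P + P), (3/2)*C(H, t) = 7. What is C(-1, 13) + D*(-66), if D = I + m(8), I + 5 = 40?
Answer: -51268/3 ≈ -17089.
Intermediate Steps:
I = 35 (I = -5 + 40 = 35)
C(H, t) = 14/3 (C(H, t) = (2/3)*7 = 14/3)
m(P) = 2*P*(6 + P) (m(P) = (6 + P)*(2*P) = 2*P*(6 + P))
D = 259 (D = 35 + 2*8*(6 + 8) = 35 + 2*8*14 = 35 + 224 = 259)
C(-1, 13) + D*(-66) = 14/3 + 259*(-66) = 14/3 - 17094 = -51268/3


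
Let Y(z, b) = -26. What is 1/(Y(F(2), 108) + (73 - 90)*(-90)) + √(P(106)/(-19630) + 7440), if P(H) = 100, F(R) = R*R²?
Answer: 1/1504 + √28669045730/1963 ≈ 86.256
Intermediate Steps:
F(R) = R³
1/(Y(F(2), 108) + (73 - 90)*(-90)) + √(P(106)/(-19630) + 7440) = 1/(-26 + (73 - 90)*(-90)) + √(100/(-19630) + 7440) = 1/(-26 - 17*(-90)) + √(100*(-1/19630) + 7440) = 1/(-26 + 1530) + √(-10/1963 + 7440) = 1/1504 + √(14604710/1963) = 1/1504 + √28669045730/1963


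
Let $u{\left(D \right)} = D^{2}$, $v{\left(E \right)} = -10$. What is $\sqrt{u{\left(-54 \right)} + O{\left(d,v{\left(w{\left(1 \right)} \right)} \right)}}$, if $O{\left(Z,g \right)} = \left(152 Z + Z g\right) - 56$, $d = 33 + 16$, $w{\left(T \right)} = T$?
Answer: $\sqrt{9818} \approx 99.086$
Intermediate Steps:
$d = 49$
$O{\left(Z,g \right)} = -56 + 152 Z + Z g$
$\sqrt{u{\left(-54 \right)} + O{\left(d,v{\left(w{\left(1 \right)} \right)} \right)}} = \sqrt{\left(-54\right)^{2} + \left(-56 + 152 \cdot 49 + 49 \left(-10\right)\right)} = \sqrt{2916 - -6902} = \sqrt{2916 + 6902} = \sqrt{9818}$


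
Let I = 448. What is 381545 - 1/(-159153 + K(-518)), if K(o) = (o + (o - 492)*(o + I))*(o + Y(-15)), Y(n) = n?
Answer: 14333180135656/37566159 ≈ 3.8155e+5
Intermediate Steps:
K(o) = (-15 + o)*(o + (-492 + o)*(448 + o)) (K(o) = (o + (o - 492)*(o + 448))*(o - 15) = (o + (-492 + o)*(448 + o))*(-15 + o) = (-15 + o)*(o + (-492 + o)*(448 + o)))
381545 - 1/(-159153 + K(-518)) = 381545 - 1/(-159153 + (3306240 + (-518)³ - 219771*(-518) - 58*(-518)²)) = 381545 - 1/(-159153 + (3306240 - 138991832 + 113841378 - 58*268324)) = 381545 - 1/(-159153 + (3306240 - 138991832 + 113841378 - 15562792)) = 381545 - 1/(-159153 - 37407006) = 381545 - 1/(-37566159) = 381545 - 1*(-1/37566159) = 381545 + 1/37566159 = 14333180135656/37566159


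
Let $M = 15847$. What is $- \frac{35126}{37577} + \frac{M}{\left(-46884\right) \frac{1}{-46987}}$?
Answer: $\frac{27978299670269}{1761760068} \approx 15881.0$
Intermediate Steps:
$- \frac{35126}{37577} + \frac{M}{\left(-46884\right) \frac{1}{-46987}} = - \frac{35126}{37577} + \frac{15847}{\left(-46884\right) \frac{1}{-46987}} = \left(-35126\right) \frac{1}{37577} + \frac{15847}{\left(-46884\right) \left(- \frac{1}{46987}\right)} = - \frac{35126}{37577} + \frac{15847}{\frac{46884}{46987}} = - \frac{35126}{37577} + 15847 \cdot \frac{46987}{46884} = - \frac{35126}{37577} + \frac{744602989}{46884} = \frac{27978299670269}{1761760068}$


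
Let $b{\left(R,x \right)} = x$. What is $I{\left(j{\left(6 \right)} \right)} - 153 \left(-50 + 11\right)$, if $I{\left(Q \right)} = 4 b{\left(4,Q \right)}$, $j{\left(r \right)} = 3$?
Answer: $5979$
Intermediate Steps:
$I{\left(Q \right)} = 4 Q$
$I{\left(j{\left(6 \right)} \right)} - 153 \left(-50 + 11\right) = 4 \cdot 3 - 153 \left(-50 + 11\right) = 12 - -5967 = 12 + 5967 = 5979$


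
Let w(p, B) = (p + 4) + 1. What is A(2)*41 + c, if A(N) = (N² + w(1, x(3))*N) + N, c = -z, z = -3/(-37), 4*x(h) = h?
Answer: 27303/37 ≈ 737.92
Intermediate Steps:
x(h) = h/4
z = 3/37 (z = -3*(-1/37) = 3/37 ≈ 0.081081)
w(p, B) = 5 + p (w(p, B) = (4 + p) + 1 = 5 + p)
c = -3/37 (c = -1*3/37 = -3/37 ≈ -0.081081)
A(N) = N² + 7*N (A(N) = (N² + (5 + 1)*N) + N = (N² + 6*N) + N = N² + 7*N)
A(2)*41 + c = (2*(7 + 2))*41 - 3/37 = (2*9)*41 - 3/37 = 18*41 - 3/37 = 738 - 3/37 = 27303/37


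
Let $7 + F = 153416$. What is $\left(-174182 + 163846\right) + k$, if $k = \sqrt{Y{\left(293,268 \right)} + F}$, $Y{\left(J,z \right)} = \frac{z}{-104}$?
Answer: $-10336 + \frac{\sqrt{103702742}}{26} \approx -9944.3$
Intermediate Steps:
$F = 153409$ ($F = -7 + 153416 = 153409$)
$Y{\left(J,z \right)} = - \frac{z}{104}$ ($Y{\left(J,z \right)} = z \left(- \frac{1}{104}\right) = - \frac{z}{104}$)
$k = \frac{\sqrt{103702742}}{26}$ ($k = \sqrt{\left(- \frac{1}{104}\right) 268 + 153409} = \sqrt{- \frac{67}{26} + 153409} = \sqrt{\frac{3988567}{26}} = \frac{\sqrt{103702742}}{26} \approx 391.67$)
$\left(-174182 + 163846\right) + k = \left(-174182 + 163846\right) + \frac{\sqrt{103702742}}{26} = -10336 + \frac{\sqrt{103702742}}{26}$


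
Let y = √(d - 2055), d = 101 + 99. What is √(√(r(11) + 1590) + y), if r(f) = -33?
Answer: √(3*√173 + I*√1855) ≈ 6.9954 + 3.0784*I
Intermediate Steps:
d = 200
y = I*√1855 (y = √(200 - 2055) = √(-1855) = I*√1855 ≈ 43.07*I)
√(√(r(11) + 1590) + y) = √(√(-33 + 1590) + I*√1855) = √(√1557 + I*√1855) = √(3*√173 + I*√1855)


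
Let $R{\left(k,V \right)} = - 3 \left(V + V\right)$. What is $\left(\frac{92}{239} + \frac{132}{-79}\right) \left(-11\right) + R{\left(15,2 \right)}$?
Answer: $\frac{40508}{18881} \approx 2.1454$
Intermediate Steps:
$R{\left(k,V \right)} = - 6 V$ ($R{\left(k,V \right)} = - 3 \cdot 2 V = - 6 V$)
$\left(\frac{92}{239} + \frac{132}{-79}\right) \left(-11\right) + R{\left(15,2 \right)} = \left(\frac{92}{239} + \frac{132}{-79}\right) \left(-11\right) - 12 = \left(92 \cdot \frac{1}{239} + 132 \left(- \frac{1}{79}\right)\right) \left(-11\right) - 12 = \left(\frac{92}{239} - \frac{132}{79}\right) \left(-11\right) - 12 = \left(- \frac{24280}{18881}\right) \left(-11\right) - 12 = \frac{267080}{18881} - 12 = \frac{40508}{18881}$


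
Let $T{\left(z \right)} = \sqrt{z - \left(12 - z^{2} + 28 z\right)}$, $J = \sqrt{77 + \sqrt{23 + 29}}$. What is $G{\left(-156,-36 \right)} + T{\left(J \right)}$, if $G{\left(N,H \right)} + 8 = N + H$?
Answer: $-200 + \sqrt{65 - 27 \sqrt{77 + 2 \sqrt{13}} + 2 \sqrt{13}} \approx -200.0 + 13.25 i$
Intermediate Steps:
$G{\left(N,H \right)} = -8 + H + N$ ($G{\left(N,H \right)} = -8 + \left(N + H\right) = -8 + \left(H + N\right) = -8 + H + N$)
$J = \sqrt{77 + 2 \sqrt{13}}$ ($J = \sqrt{77 + \sqrt{52}} = \sqrt{77 + 2 \sqrt{13}} \approx 9.1767$)
$T{\left(z \right)} = \sqrt{-12 + z^{2} - 27 z}$ ($T{\left(z \right)} = \sqrt{z - \left(12 - z^{2} + 28 z\right)} = \sqrt{-12 + z^{2} - 27 z}$)
$G{\left(-156,-36 \right)} + T{\left(J \right)} = \left(-8 - 36 - 156\right) + \sqrt{-12 + \left(\sqrt{77 + 2 \sqrt{13}}\right)^{2} - 27 \sqrt{77 + 2 \sqrt{13}}} = -200 + \sqrt{-12 + \left(77 + 2 \sqrt{13}\right) - 27 \sqrt{77 + 2 \sqrt{13}}} = -200 + \sqrt{65 - 27 \sqrt{77 + 2 \sqrt{13}} + 2 \sqrt{13}}$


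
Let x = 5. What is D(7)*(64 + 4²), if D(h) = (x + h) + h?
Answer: 1520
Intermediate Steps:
D(h) = 5 + 2*h (D(h) = (5 + h) + h = 5 + 2*h)
D(7)*(64 + 4²) = (5 + 2*7)*(64 + 4²) = (5 + 14)*(64 + 16) = 19*80 = 1520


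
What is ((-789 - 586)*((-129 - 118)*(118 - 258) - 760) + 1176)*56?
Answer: -2604074144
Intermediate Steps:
((-789 - 586)*((-129 - 118)*(118 - 258) - 760) + 1176)*56 = (-1375*(-247*(-140) - 760) + 1176)*56 = (-1375*(34580 - 760) + 1176)*56 = (-1375*33820 + 1176)*56 = (-46502500 + 1176)*56 = -46501324*56 = -2604074144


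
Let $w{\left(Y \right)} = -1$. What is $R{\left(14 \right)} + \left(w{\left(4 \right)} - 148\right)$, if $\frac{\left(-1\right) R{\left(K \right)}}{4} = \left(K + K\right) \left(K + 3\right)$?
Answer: $-2053$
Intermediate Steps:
$R{\left(K \right)} = - 8 K \left(3 + K\right)$ ($R{\left(K \right)} = - 4 \left(K + K\right) \left(K + 3\right) = - 4 \cdot 2 K \left(3 + K\right) = - 8 K \left(3 + K\right)$)
$R{\left(14 \right)} + \left(w{\left(4 \right)} - 148\right) = \left(-8\right) 14 \left(3 + 14\right) - 149 = \left(-8\right) 14 \cdot 17 - 149 = -1904 - 149 = -2053$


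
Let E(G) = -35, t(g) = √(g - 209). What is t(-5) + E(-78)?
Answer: -35 + I*√214 ≈ -35.0 + 14.629*I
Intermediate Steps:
t(g) = √(-209 + g)
t(-5) + E(-78) = √(-209 - 5) - 35 = √(-214) - 35 = I*√214 - 35 = -35 + I*√214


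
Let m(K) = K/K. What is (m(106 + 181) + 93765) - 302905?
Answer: -209139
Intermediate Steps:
m(K) = 1
(m(106 + 181) + 93765) - 302905 = (1 + 93765) - 302905 = 93766 - 302905 = -209139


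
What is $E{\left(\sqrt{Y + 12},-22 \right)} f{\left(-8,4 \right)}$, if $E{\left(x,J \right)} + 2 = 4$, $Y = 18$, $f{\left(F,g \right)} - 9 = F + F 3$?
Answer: $-46$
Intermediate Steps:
$f{\left(F,g \right)} = 9 + 4 F$ ($f{\left(F,g \right)} = 9 + \left(F + F 3\right) = 9 + \left(F + 3 F\right) = 9 + 4 F$)
$E{\left(x,J \right)} = 2$ ($E{\left(x,J \right)} = -2 + 4 = 2$)
$E{\left(\sqrt{Y + 12},-22 \right)} f{\left(-8,4 \right)} = 2 \left(9 + 4 \left(-8\right)\right) = 2 \left(9 - 32\right) = 2 \left(-23\right) = -46$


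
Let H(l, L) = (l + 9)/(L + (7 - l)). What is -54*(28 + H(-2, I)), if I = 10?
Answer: -29106/19 ≈ -1531.9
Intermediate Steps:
H(l, L) = (9 + l)/(7 + L - l)
-54*(28 + H(-2, I)) = -54*(28 + (9 - 2)/(7 + 10 - 1*(-2))) = -54*(28 + 7/(7 + 10 + 2)) = -54*(28 + 7/19) = -54*539/19 = -29106/19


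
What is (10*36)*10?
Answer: 3600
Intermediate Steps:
(10*36)*10 = 360*10 = 3600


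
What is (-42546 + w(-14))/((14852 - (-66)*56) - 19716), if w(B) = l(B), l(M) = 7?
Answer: 42539/1168 ≈ 36.420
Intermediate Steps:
w(B) = 7
(-42546 + w(-14))/((14852 - (-66)*56) - 19716) = (-42546 + 7)/((14852 - (-66)*56) - 19716) = -42539/((14852 - 1*(-3696)) - 19716) = -42539/((14852 + 3696) - 19716) = -42539/(18548 - 19716) = -42539/(-1168) = -42539*(-1/1168) = 42539/1168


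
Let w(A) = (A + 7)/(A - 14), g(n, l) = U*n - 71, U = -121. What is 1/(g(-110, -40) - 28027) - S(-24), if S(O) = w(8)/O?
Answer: -18497/177456 ≈ -0.10423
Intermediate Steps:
g(n, l) = -71 - 121*n (g(n, l) = -121*n - 71 = -71 - 121*n)
w(A) = (7 + A)/(-14 + A)
S(O) = -5/(2*O) (S(O) = ((7 + 8)/(-14 + 8))/O = (15/(-6))/O = (-⅙*15)/O = -5/(2*O))
1/(g(-110, -40) - 28027) - S(-24) = 1/((-71 - 121*(-110)) - 28027) - (-5)/(2*(-24)) = 1/((-71 + 13310) - 28027) - (-5)*(-1)/(2*24) = 1/(13239 - 28027) - 1*5/48 = 1/(-14788) - 5/48 = -1/14788 - 5/48 = -18497/177456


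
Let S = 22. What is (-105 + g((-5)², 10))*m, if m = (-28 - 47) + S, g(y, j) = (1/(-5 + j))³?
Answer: 695572/125 ≈ 5564.6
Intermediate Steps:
g(y, j) = (-5 + j)⁻³
m = -53 (m = (-28 - 47) + 22 = -75 + 22 = -53)
(-105 + g((-5)², 10))*m = (-105 + (-5 + 10)⁻³)*(-53) = (-105 + 5⁻³)*(-53) = (-105 + 1/125)*(-53) = -13124/125*(-53) = 695572/125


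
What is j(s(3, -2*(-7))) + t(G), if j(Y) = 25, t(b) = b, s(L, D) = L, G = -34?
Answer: -9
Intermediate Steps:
j(s(3, -2*(-7))) + t(G) = 25 - 34 = -9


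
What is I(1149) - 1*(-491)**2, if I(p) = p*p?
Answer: 1079120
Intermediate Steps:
I(p) = p**2
I(1149) - 1*(-491)**2 = 1149**2 - 1*(-491)**2 = 1320201 - 1*241081 = 1320201 - 241081 = 1079120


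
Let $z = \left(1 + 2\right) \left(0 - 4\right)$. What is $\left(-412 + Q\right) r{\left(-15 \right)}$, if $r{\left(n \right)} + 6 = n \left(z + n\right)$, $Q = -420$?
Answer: $-331968$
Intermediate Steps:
$z = -12$ ($z = 3 \left(-4\right) = -12$)
$r{\left(n \right)} = -6 + n \left(-12 + n\right)$
$\left(-412 + Q\right) r{\left(-15 \right)} = \left(-412 - 420\right) \left(-6 + \left(-15\right)^{2} - -180\right) = - 832 \left(-6 + 225 + 180\right) = \left(-832\right) 399 = -331968$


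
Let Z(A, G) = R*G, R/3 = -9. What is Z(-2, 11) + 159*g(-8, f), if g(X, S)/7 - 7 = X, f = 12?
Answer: -1410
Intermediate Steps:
R = -27 (R = 3*(-9) = -27)
g(X, S) = 49 + 7*X
Z(A, G) = -27*G
Z(-2, 11) + 159*g(-8, f) = -27*11 + 159*(49 + 7*(-8)) = -297 + 159*(49 - 56) = -297 + 159*(-7) = -297 - 1113 = -1410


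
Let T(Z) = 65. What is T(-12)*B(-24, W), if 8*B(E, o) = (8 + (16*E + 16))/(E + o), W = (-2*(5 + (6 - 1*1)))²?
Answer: -2925/376 ≈ -7.7793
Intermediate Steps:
W = 400 (W = (-2*(5 + (6 - 1)))² = (-2*(5 + 5))² = (-2*10)² = (-20)² = 400)
B(E, o) = (24 + 16*E)/(8*(E + o)) (B(E, o) = ((8 + (16*E + 16))/(E + o))/8 = ((8 + (16 + 16*E))/(E + o))/8 = ((24 + 16*E)/(E + o))/8 = (24 + 16*E)/(8*(E + o)))
T(-12)*B(-24, W) = 65*((3 + 2*(-24))/(-24 + 400)) = 65*((3 - 48)/376) = 65*((1/376)*(-45)) = 65*(-45/376) = -2925/376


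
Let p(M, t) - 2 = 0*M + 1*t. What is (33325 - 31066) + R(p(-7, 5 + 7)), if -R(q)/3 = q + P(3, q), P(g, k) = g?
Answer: 2208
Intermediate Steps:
p(M, t) = 2 + t (p(M, t) = 2 + (0*M + 1*t) = 2 + (0 + t) = 2 + t)
R(q) = -9 - 3*q (R(q) = -3*(q + 3) = -3*(3 + q) = -9 - 3*q)
(33325 - 31066) + R(p(-7, 5 + 7)) = (33325 - 31066) + (-9 - 3*(2 + (5 + 7))) = 2259 + (-9 - 3*(2 + 12)) = 2259 + (-9 - 3*14) = 2259 + (-9 - 42) = 2259 - 51 = 2208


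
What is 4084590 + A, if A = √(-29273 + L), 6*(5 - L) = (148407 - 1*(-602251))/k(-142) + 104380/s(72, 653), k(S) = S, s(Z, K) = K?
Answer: 4084590 + I*√2198728605668766/278178 ≈ 4.0846e+6 + 168.56*I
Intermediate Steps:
L = 239069747/278178 (L = 5 - ((148407 - 1*(-602251))/(-142) + 104380/653)/6 = 5 - ((148407 + 602251)*(-1/142) + 104380*(1/653))/6 = 5 - (750658*(-1/142) + 104380/653)/6 = 5 - (-375329/71 + 104380/653)/6 = 5 - ⅙*(-237678857/46363) = 5 + 237678857/278178 = 239069747/278178 ≈ 859.41)
A = I*√2198728605668766/278178 (A = √(-29273 + 239069747/278178) = √(-7904034847/278178) = I*√2198728605668766/278178 ≈ 168.56*I)
4084590 + A = 4084590 + I*√2198728605668766/278178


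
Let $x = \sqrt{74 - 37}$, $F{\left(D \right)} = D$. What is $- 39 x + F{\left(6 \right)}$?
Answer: $6 - 39 \sqrt{37} \approx -231.23$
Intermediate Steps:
$x = \sqrt{37} \approx 6.0828$
$- 39 x + F{\left(6 \right)} = - 39 \sqrt{37} + 6 = 6 - 39 \sqrt{37}$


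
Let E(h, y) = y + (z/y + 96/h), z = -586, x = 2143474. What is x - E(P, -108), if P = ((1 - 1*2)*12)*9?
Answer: 115753183/54 ≈ 2.1436e+6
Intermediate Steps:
P = -108 (P = ((1 - 2)*12)*9 = -1*12*9 = -12*9 = -108)
E(h, y) = y - 586/y + 96/h (E(h, y) = y + (-586/y + 96/h) = y - 586/y + 96/h)
x - E(P, -108) = 2143474 - (-108 - 586/(-108) + 96/(-108)) = 2143474 - (-108 - 586*(-1/108) + 96*(-1/108)) = 2143474 - (-108 + 293/54 - 8/9) = 2143474 - 1*(-5587/54) = 2143474 + 5587/54 = 115753183/54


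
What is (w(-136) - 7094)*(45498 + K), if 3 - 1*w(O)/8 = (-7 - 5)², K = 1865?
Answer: -389418586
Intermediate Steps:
w(O) = -1128 (w(O) = 24 - 8*(-7 - 5)² = 24 - 8*(-12)² = 24 - 8*144 = 24 - 1152 = -1128)
(w(-136) - 7094)*(45498 + K) = (-1128 - 7094)*(45498 + 1865) = -8222*47363 = -389418586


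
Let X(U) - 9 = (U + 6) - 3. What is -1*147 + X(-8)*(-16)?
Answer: -211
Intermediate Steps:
X(U) = 12 + U (X(U) = 9 + ((U + 6) - 3) = 9 + ((6 + U) - 3) = 9 + (3 + U) = 12 + U)
-1*147 + X(-8)*(-16) = -1*147 + (12 - 8)*(-16) = -147 + 4*(-16) = -147 - 64 = -211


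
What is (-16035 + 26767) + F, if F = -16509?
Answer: -5777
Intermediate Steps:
(-16035 + 26767) + F = (-16035 + 26767) - 16509 = 10732 - 16509 = -5777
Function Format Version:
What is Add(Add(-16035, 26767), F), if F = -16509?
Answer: -5777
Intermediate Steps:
Add(Add(-16035, 26767), F) = Add(Add(-16035, 26767), -16509) = Add(10732, -16509) = -5777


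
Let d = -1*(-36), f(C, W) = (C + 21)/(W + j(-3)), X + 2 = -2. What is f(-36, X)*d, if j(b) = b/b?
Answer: 180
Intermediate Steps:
j(b) = 1
X = -4 (X = -2 - 2 = -4)
f(C, W) = (21 + C)/(1 + W) (f(C, W) = (C + 21)/(W + 1) = (21 + C)/(1 + W))
d = 36
f(-36, X)*d = ((21 - 36)/(1 - 4))*36 = (-15/(-3))*36 = -⅓*(-15)*36 = 5*36 = 180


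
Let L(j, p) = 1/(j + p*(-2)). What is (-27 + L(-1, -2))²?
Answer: 6400/9 ≈ 711.11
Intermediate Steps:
L(j, p) = 1/(j - 2*p)
(-27 + L(-1, -2))² = (-27 + 1/(-1 - 2*(-2)))² = (-27 + 1/(-1 + 4))² = (-27 + 1/3)² = (-27 + ⅓)² = (-80/3)² = 6400/9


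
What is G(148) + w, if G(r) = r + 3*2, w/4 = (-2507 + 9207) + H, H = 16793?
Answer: 94126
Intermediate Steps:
w = 93972 (w = 4*((-2507 + 9207) + 16793) = 4*(6700 + 16793) = 4*23493 = 93972)
G(r) = 6 + r (G(r) = r + 6 = 6 + r)
G(148) + w = (6 + 148) + 93972 = 154 + 93972 = 94126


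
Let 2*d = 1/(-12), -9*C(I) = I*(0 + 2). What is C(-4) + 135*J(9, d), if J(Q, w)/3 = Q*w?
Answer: -10871/72 ≈ -150.99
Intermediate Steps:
C(I) = -2*I/9 (C(I) = -I*(0 + 2)/9 = -I*2/9 = -2*I/9)
d = -1/24 (d = (½)/(-12) = (½)*(-1/12) = -1/24 ≈ -0.041667)
J(Q, w) = 3*Q*w (J(Q, w) = 3*(Q*w) = 3*Q*w)
C(-4) + 135*J(9, d) = -2/9*(-4) + 135*(3*9*(-1/24)) = 8/9 + 135*(-9/8) = 8/9 - 1215/8 = -10871/72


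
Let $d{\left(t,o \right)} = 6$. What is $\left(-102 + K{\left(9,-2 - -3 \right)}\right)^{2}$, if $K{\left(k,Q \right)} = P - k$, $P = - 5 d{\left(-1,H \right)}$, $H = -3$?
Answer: $19881$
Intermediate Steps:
$P = -30$ ($P = \left(-5\right) 6 = -30$)
$K{\left(k,Q \right)} = -30 - k$
$\left(-102 + K{\left(9,-2 - -3 \right)}\right)^{2} = \left(-102 - 39\right)^{2} = \left(-141\right)^{2} = 19881$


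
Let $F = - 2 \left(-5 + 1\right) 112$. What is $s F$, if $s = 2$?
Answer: $1792$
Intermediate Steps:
$F = 896$ ($F = \left(-2\right) \left(-4\right) 112 = 8 \cdot 112 = 896$)
$s F = 2 \cdot 896 = 1792$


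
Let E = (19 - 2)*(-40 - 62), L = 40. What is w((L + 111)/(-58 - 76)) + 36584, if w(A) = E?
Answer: 34850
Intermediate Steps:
E = -1734 (E = 17*(-102) = -1734)
w(A) = -1734
w((L + 111)/(-58 - 76)) + 36584 = -1734 + 36584 = 34850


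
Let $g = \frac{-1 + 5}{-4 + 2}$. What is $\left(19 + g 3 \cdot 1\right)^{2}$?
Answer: $169$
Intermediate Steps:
$g = -2$ ($g = \frac{4}{-2} = 4 \left(- \frac{1}{2}\right) = -2$)
$\left(19 + g 3 \cdot 1\right)^{2} = \left(19 + \left(-2\right) 3 \cdot 1\right)^{2} = \left(19 - 6\right)^{2} = 13^{2} = 169$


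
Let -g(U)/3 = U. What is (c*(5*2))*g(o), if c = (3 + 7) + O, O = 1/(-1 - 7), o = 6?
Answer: -3555/2 ≈ -1777.5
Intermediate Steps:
g(U) = -3*U
O = -⅛ (O = 1/(-8) = -⅛ ≈ -0.12500)
c = 79/8 (c = (3 + 7) - ⅛ = 10 - ⅛ = 79/8 ≈ 9.8750)
(c*(5*2))*g(o) = (79*(5*2)/8)*(-3*6) = ((79/8)*10)*(-18) = (395/4)*(-18) = -3555/2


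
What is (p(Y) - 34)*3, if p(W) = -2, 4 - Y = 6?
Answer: -108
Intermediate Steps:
Y = -2 (Y = 4 - 1*6 = 4 - 6 = -2)
(p(Y) - 34)*3 = (-2 - 34)*3 = -36*3 = -108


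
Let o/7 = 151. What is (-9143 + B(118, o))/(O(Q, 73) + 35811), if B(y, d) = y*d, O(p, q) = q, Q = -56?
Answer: 115583/35884 ≈ 3.2210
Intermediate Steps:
o = 1057 (o = 7*151 = 1057)
B(y, d) = d*y
(-9143 + B(118, o))/(O(Q, 73) + 35811) = (-9143 + 1057*118)/(73 + 35811) = (-9143 + 124726)/35884 = 115583*(1/35884) = 115583/35884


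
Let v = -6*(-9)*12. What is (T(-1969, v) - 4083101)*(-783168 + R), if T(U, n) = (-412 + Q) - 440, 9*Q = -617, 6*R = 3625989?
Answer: 6573349088281/9 ≈ 7.3037e+11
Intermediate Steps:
R = 1208663/2 (R = (⅙)*3625989 = 1208663/2 ≈ 6.0433e+5)
Q = -617/9 (Q = (⅑)*(-617) = -617/9 ≈ -68.556)
v = 648 (v = 54*12 = 648)
T(U, n) = -8285/9 (T(U, n) = (-412 - 617/9) - 440 = -4325/9 - 440 = -8285/9)
(T(-1969, v) - 4083101)*(-783168 + R) = (-8285/9 - 4083101)*(-783168 + 1208663/2) = -36756194/9*(-357673/2) = 6573349088281/9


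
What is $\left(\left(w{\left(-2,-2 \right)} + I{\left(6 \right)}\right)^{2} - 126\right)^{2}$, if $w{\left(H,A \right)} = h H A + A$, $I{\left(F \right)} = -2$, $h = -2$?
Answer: $324$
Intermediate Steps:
$w{\left(H,A \right)} = A - 2 A H$ ($w{\left(H,A \right)} = - 2 H A + A = - 2 A H + A = A - 2 A H$)
$\left(\left(w{\left(-2,-2 \right)} + I{\left(6 \right)}\right)^{2} - 126\right)^{2} = \left(\left(- 2 \left(1 - -4\right) - 2\right)^{2} - 126\right)^{2} = \left(\left(- 2 \left(1 + 4\right) - 2\right)^{2} - 126\right)^{2} = \left(\left(\left(-2\right) 5 - 2\right)^{2} - 126\right)^{2} = \left(\left(-10 - 2\right)^{2} - 126\right)^{2} = \left(\left(-12\right)^{2} - 126\right)^{2} = \left(144 - 126\right)^{2} = 18^{2} = 324$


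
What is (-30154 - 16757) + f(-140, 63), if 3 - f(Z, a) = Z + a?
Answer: -46831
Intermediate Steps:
f(Z, a) = 3 - Z - a (f(Z, a) = 3 - (Z + a) = 3 + (-Z - a) = 3 - Z - a)
(-30154 - 16757) + f(-140, 63) = (-30154 - 16757) + (3 - 1*(-140) - 1*63) = -46911 + (3 + 140 - 63) = -46911 + 80 = -46831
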